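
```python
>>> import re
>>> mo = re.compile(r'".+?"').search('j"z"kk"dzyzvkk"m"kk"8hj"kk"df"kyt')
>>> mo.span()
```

(1, 4)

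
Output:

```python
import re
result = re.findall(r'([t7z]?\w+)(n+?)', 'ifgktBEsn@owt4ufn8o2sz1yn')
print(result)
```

This matches optionally one of [t7z], then one or more of a word character (captured); then one or more of a literal 'n' (lazy) (captured).
Walking the string: at [0:9] match 'ifgktBEsn', groups = ('ifgktBEs', 'n'); at [10:25] match 'owt4ufn8o2sz1yn', groups = ('owt4ufn8o2sz1y', 'n').
Multiple groups make `findall` return tuples — one 2-tuple for each match.

[('ifgktBEs', 'n'), ('owt4ufn8o2sz1y', 'n')]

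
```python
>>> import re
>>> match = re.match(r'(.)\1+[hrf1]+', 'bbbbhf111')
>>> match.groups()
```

`\1` has to match the exact text group 1 already captured.
`re.match` only tries the pattern at the start of the string.
The match spans [0:9] → 'bbbbhf111'.
Captured: group 1 = 'b'.

('b',)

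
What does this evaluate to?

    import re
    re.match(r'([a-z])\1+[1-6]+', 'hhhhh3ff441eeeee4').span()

(0, 6)

`\1` is not a pattern — it's the concrete string captured by group 1, re-applied verbatim.
`re.match` won't scan ahead — the pattern has to work from the very first character.
The match spans [0:6] → 'hhhhh3'.
Captured: group 1 = 'h'.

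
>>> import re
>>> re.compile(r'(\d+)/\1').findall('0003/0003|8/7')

`\1` has to match the exact text group 1 already captured.
One capturing group, so `findall` returns just the captured substring from the one match — 1 in all.

['0003']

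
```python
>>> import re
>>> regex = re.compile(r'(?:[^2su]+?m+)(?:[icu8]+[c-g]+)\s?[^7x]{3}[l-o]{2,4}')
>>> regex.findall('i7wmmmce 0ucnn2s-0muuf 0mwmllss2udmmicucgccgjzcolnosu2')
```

This matches one or more of any character except [2su] (lazy), then one or more of a literal 'm' (non-capturing group); then one or more of one of [icu8], then one or more of a character in [c-g] (non-capturing group); then optionally whitespace, then exactly 3 of any character except [7x], then 2 to 4 of a character in [l-o].
Walking the string: at [0:14] → 'i7wmmmce 0ucnn'; at [16:29] → '-0muuf 0mwmll'; at [33:51] → 'dmmicucgccgjzcolno'.
With no groups in the pattern, `findall` gives back each whole match — 3 here.

['i7wmmmce 0ucnn', '-0muuf 0mwmll', 'dmmicucgccgjzcolno']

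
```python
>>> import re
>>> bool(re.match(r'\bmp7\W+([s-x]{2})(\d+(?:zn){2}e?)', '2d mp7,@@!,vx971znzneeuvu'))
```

With `match`, the pattern is implicitly anchored at the beginning.
Here position 0 doesn't satisfy it, so the call returns None, and `bool(None)` is False.

False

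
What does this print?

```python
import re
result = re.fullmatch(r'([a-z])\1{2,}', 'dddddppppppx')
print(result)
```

None

`\1` is not a pattern — it's the concrete string captured by group 1, re-applied verbatim.
`re.fullmatch` is like wrapping the pattern in `^…$` (in single-line mode).
Here the string isn't matched end-to-end, so the call returns None.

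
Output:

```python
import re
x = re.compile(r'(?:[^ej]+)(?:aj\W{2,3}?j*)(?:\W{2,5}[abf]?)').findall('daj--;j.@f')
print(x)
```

['daj--;j.@f']

Pattern: one or more of any character except [ej] (non-capturing group); then the literal 'aj', then 2 to 3 of a non-word character (lazy), then zero or more of a literal 'j' (non-capturing group); then 2 to 5 of a non-word character, then optionally one of [abf] (non-capturing group).
Matches: at [0:10] → 'daj--;j.@f'.
With no groups in the pattern, `findall` gives back each whole match — 1 here.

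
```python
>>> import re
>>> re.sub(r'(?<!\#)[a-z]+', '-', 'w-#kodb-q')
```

'--#k---'

`(?!…)`/`(?<!…)` only lets a position through if the neighbouring text does NOT match; no characters are consumed.
Matches: at [0:1] → 'w'; at [4:7] → 'odb'; at [8:9] → 'q'.
Every occurrence is swapped for '-'.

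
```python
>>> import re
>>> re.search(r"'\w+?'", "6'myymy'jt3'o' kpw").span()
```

(1, 8)

The match spans [1:8] → "'myymy'".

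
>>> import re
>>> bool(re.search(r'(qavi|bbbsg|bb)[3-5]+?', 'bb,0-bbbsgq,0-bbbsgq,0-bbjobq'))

False

`search` walks the string left to right and returns the first match it finds.
Here no position works, so the call returns None, and `bool(None)` is False.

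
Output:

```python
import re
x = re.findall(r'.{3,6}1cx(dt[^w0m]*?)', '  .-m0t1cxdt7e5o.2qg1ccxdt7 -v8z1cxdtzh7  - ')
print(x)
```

Pattern: 3 to 6 of any character, then the literal '1cx'; then the literal 'dt', then zero or more of any character except [w0m] (lazy) (captured).
Because the quantifier is non-greedy, it stops expanding at the earliest point where the rest of the pattern can succeed.
Scanning left to right: at [1:12] match ' .-m0t1cxdt', group 1 = 'dt'; at [26:37] match '7 -v8z1cxdt', group 1 = 'dt'.
`findall` collects group 1 from each match (2 total).

['dt', 'dt']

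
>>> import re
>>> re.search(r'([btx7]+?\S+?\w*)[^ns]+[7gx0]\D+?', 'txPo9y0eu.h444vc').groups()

The pattern matches one or more of one of [btx7] (lazy), then one or more of a non-whitespace character (lazy), then zero or more of a word character (captured); then one or more of any character except [ns], then one of [7gx0]; then one or more of a non-digit (lazy).
Because the quantifier is non-greedy, it stops expanding at the earliest point where the rest of the pattern can succeed.
`re.search` scans for the first position where the pattern succeeds.
The match spans [0:8] → 'txPo9y0e'.
Captured: group 1 = 'txPo9'.

('txPo9',)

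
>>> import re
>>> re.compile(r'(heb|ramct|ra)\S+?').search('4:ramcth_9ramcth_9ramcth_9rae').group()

Branches in `(...|...)` are attempted left-to-right; the first branch that allows the whole pattern to succeed is taken.
`search` walks the string left to right and returns the first match it finds.
The match spans [2:8] → 'ramcth'.
Captured: group 1 = 'ramct'.

'ramcth'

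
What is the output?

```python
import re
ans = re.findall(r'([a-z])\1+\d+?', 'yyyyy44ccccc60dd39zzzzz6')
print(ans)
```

['y', 'c', 'd', 'z']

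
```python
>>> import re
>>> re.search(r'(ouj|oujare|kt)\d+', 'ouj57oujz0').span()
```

(0, 5)

The match spans [0:5] → 'ouj57'.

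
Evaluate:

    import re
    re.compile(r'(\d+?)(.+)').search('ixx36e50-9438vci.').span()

Pattern: one or more of a digit (lazy) (captured); then one or more of any character (captured).
Unlike `match`, `search` isn't anchored — it looks for the pattern anywhere in the string.
The match spans [3:17] → '36e50-9438vci.'.
Captured: group 1 = '3', group 2 = '6e50-9438vci.'.

(3, 17)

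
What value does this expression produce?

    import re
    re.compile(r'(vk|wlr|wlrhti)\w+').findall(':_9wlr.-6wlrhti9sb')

The regex engine tests alternatives in the order written; an earlier branch that matches wins even if a later one would match more.
With a single group, `findall` returns only what that group captured — 1 item.

['wlr']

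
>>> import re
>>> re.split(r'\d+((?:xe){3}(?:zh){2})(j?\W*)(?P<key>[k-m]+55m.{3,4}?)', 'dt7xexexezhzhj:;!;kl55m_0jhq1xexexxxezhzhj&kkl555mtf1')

The pattern matches one or more of a digit; then the literal 'xe' repeated 3 times, then the literal 'zh' repeated 2 times (captured); then optionally a literal 'j', then zero or more of a non-word character (captured); then one or more of a character in [k-m], then the literal '55m', then 3 to 4 of any character (lazy) (captured as 'key').
Lazy quantifiers expand one character at a time until the remainder of the pattern can match.
Matches to split on: at [2:26] → '7xexexezhzhj:;!;kl55m_0j'.
With a capturing group present, the delimiter's captured portion is kept in the result list.

['dt', 'xexexezhzh', 'j:;!;', 'kl55m_0j', 'hq1xexexxxezhzhj&kkl555mtf1']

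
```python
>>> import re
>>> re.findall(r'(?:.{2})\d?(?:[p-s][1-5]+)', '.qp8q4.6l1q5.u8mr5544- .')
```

['qp8q4', '6l1q5', '8mr5544']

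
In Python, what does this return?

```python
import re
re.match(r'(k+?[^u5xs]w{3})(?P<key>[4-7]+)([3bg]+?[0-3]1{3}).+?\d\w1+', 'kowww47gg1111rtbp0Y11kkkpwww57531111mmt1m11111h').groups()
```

('kowww', '47', 'gg1111')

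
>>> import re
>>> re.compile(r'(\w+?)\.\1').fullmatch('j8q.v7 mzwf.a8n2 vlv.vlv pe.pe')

None

`re.fullmatch` requires the pattern to consume the entire string.
Here there's no way to consume every character, so the call returns None.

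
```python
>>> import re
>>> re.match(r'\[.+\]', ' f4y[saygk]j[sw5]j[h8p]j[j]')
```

None

`match` is anchored at position 0; if the pattern doesn't fit there, it returns None.
Here the pattern fails at index 0, so the call returns None.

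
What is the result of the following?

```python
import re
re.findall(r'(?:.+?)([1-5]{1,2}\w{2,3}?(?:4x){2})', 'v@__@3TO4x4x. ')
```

['3TO4x4x']

This matches one or more of any character (lazy) (non-capturing group); then 1 to 2 of a character in [1-5], then 2 to 3 of a word character (lazy), then the literal '4x' repeated 2 times (captured).
Because there's exactly one group, `findall` drops the full match and keeps group 1 from the one hit.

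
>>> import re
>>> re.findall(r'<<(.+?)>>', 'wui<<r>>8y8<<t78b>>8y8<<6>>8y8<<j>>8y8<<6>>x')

['r', 't78b', '6', 'j', '6']

Lazy quantifiers expand one character at a time until the remainder of the pattern can match.
Scanning left to right: at [3:8] match '<<r>>', group 1 = 'r'; at [11:19] match '<<t78b>>', group 1 = 't78b'; at [22:27] match '<<6>>', group 1 = '6'; at [30:35] match '<<j>>', group 1 = 'j'; at [38:43] match '<<6>>', group 1 = '6'.
Because there's exactly one group, `findall` drops the full match and keeps group 1 from each hit.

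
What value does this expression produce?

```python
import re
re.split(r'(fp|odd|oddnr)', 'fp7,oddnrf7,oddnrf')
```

Branches in `(...|...)` are attempted left-to-right; the first branch that allows the whole pattern to succeed is taken.
`re.split` interleaves the captured-group text with the surrounding fragments.

['', 'fp', '7,', 'odd', 'nrf7,', 'odd', 'nrf']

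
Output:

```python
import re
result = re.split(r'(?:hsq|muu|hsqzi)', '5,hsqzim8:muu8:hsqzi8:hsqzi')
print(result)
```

['5,', 'zim8:', '8:', 'zi8:', 'zi']

Alternation isn't longest-match — the leftmost alternative that fits at this position is chosen.
Each match becomes a cut point; 5 segments remain.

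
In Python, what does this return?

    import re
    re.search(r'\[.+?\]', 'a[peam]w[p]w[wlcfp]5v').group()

Lazy quantifiers expand one character at a time until the remainder of the pattern can match.
`search` walks the string left to right and returns the first match it finds.
The match spans [1:7] → '[peam]'.

'[peam]'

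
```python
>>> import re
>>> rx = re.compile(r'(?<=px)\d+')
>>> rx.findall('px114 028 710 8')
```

['114']

Because the assertion is zero-width, the text it checks is not consumed and won't appear in the result.
Scanning left to right: at [2:5] → '114'.
Since nothing is captured, `findall` lists the 1 matched substring directly.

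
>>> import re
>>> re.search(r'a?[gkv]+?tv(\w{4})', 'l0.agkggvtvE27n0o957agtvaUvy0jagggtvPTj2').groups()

('E27n',)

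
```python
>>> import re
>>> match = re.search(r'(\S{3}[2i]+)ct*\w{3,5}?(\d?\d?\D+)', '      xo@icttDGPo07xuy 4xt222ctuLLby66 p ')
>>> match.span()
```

(6, 17)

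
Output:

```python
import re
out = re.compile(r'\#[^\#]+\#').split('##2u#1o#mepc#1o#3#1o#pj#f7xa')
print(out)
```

['#', '1o', '1o', '1o', 'f7xa']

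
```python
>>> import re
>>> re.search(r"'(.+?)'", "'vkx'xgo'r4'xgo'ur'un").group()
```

`re.search` tries every starting position until one works.
The match spans [0:5] → "'vkx'".
Captured: group 1 = 'vkx'.

"'vkx'"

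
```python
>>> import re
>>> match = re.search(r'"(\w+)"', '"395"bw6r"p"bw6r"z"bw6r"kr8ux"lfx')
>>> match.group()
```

`search` walks the string left to right and returns the first match it finds.
The match spans [0:5] → '"395"'.
Captured: group 1 = '395'.

'"395"'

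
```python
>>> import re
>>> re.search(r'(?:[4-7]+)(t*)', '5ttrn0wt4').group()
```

The pattern matches one or more of a character in [4-7] (non-capturing group); then zero or more of a literal 't' (captured).
The match spans [0:3] → '5tt'.

'5tt'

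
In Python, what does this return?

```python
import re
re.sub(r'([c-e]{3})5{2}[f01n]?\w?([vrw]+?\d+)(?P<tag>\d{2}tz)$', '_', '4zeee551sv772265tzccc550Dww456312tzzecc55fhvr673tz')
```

'4zeee551sv772265tzccc550Dww456312tzz_'

This matches exactly 3 of a character in [c-e] (captured); then exactly 2 of the literal '5', then optionally one of [f01n], then optionally a word character; then one or more of one of [vrw] (lazy), then one or more of a digit (captured); then exactly 2 of a digit, then the literal 'tz' (captured as 'tag'); then anchored at the end.
Matches: at [36:50] → 'ecc55fhvr673tz'.
Every occurrence is swapped for '_'.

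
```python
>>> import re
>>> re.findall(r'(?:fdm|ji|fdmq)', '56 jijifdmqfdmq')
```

['ji', 'ji', 'fdm', 'fdm']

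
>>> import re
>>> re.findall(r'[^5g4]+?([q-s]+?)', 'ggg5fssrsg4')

One capturing group, so `findall` returns just the captured substring from each match — 2 in all.

['s', 'r']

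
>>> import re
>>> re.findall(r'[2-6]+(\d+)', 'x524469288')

['9288']

`findall` collects group 1 from the one match (1 total).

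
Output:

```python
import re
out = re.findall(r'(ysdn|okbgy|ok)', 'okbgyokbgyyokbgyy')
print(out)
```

['okbgy', 'okbgy', 'okbgy']

`|` is ordered: at each position the engine commits to the first alternative that works.
Matches: at [0:5] match 'okbgy', group 1 = 'okbgy'; at [5:10] match 'okbgy', group 1 = 'okbgy'; at [11:16] match 'okbgy', group 1 = 'okbgy'.
`findall` collects group 1 from each match (3 total).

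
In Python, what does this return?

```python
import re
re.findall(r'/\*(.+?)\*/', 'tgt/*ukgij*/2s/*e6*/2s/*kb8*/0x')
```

['ukgij', 'e6', 'kb8']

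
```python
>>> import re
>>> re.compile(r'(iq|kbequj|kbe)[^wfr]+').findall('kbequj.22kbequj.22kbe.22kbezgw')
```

The regex engine tests alternatives in the order written; an earlier branch that matches wins even if a later one would match more.
Walking the string: at [0:29] match 'kbequj.22kbequj.22kbe.22kbezg', group 1 = 'kbequj'.
`findall` collects group 1 from the one match (1 total).

['kbequj']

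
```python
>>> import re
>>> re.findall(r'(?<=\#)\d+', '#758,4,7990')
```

['758']

The lookaround is zero-width — it requires the adjacent text to match without consuming it, so the asserted text isn't part of the match.
Walking the string: at [1:4] → '758'.
With no groups in the pattern, `findall` gives back each whole match — 1 here.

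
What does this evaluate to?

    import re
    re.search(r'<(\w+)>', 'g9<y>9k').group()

'<y>'

The match spans [2:5] → '<y>'.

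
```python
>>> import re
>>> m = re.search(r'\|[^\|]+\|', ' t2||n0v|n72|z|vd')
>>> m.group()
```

The match spans [4:9] → '|n0v|'.

'|n0v|'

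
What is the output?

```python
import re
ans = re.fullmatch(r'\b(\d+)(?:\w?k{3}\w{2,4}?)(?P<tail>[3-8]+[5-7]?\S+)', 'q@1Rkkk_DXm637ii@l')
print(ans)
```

None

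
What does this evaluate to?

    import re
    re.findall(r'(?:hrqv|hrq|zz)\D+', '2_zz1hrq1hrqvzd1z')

['hrqvzd']

Matches: at [9:15] → 'hrqvzd'.
No capturing groups, so `findall` returns the 1 full match string.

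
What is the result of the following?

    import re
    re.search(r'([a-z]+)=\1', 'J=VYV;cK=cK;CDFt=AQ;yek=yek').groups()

`\1` has to match the exact text group 1 already captured.
`re.search` scans for the first position where the pattern succeeds.
The match spans [20:27] → 'yek=yek'.
Captured: group 1 = 'yek'.

('yek',)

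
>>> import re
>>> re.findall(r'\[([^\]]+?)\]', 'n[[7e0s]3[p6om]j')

['[7e0s', 'p6om']

Walking the string: at [1:8] match '[[7e0s]', group 1 = '[7e0s'; at [9:15] match '[p6om]', group 1 = 'p6om'.
With a single group, `findall` returns only what that group captured — 2 items.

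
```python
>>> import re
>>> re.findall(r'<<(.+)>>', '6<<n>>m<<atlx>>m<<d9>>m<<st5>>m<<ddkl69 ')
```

['n>>m<<atlx>>m<<d9>>m<<st5']

Scanning left to right: at [1:30] match '<<n>>m<<atlx>>m<<d9>>m<<st5>>', group 1 = 'n>>m<<atlx>>m<<d9>>m<<st5'.
With a single group, `findall` returns only what that group captured — 1 item.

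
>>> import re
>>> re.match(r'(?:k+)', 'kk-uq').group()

'kk'

The pattern matches one or more of a literal 'k' (non-capturing group).
With `match`, the pattern is implicitly anchored at the beginning.
The match spans [0:2] → 'kk'.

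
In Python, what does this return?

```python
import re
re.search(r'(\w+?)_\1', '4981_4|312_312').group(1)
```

'312'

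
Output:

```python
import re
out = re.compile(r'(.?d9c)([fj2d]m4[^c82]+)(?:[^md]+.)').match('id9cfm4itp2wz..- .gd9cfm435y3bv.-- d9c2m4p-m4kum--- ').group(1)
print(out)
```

id9c

This matches optionally any character, then the literal 'd9c' (captured); then one of [fj2d], then the literal 'm4', then one or more of any character except [c82] (captured); then one or more of any character except [md], then any character (non-capturing group).
`re.match` won't scan ahead — the pattern has to work from the very first character.
The match spans [0:20] → 'id9cfm4itp2wz..- .gd'.
Captured: group 1 = 'id9c', group 2 = 'fm4itp'.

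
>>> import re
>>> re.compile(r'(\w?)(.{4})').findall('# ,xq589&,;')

[('', '# ,x'), ('q', '589&')]

With 2 capturing groups, `findall` returns a 2-tuple per match.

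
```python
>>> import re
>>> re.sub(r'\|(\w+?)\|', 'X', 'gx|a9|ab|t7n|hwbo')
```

`sub` substitutes 'X' at each match site.

'gxXabXhwbo'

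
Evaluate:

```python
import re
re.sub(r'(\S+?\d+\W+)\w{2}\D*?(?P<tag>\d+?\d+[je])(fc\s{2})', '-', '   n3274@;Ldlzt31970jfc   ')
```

'   - '

Each match is replaced by '-'.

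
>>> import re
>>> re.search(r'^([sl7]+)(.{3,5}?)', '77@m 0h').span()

Pattern: anchored at the start of the string; then one or more of one of [sl7] (captured); then 3 to 5 of any character (lazy) (captured).
The `?` after the quantifier makes it lazy — it takes as little as possible before letting the rest of the pattern try.
`search` walks the string left to right and returns the first match it finds.
The match spans [0:5] → '77@m '.
Captured: group 1 = '77', group 2 = '@m '.

(0, 5)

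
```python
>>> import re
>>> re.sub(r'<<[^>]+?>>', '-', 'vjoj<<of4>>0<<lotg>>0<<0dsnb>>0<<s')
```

'vjoj-0-0-0<<s'

Matches: at [4:11] → '<<of4>>'; at [12:20] → '<<lotg>>'; at [21:30] → '<<0dsnb>>'.
Each match is replaced by '-'.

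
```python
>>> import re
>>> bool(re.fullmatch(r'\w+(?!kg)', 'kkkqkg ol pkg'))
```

`fullmatch` succeeds only if the pattern covers the string from start to end.
Here the string isn't matched end-to-end, so the call returns None, and `bool(None)` is False.

False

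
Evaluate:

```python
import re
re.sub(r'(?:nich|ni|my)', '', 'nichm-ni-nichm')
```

'm--m'

Alternation isn't longest-match — the leftmost alternative that fits at this position is chosen.
Each match is replaced by ''.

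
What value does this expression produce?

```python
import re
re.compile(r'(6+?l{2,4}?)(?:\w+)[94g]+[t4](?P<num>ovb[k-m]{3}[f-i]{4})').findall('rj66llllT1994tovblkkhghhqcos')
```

Multiple groups make `findall` return tuples — one 2-tuple for the one match.

[('66ll', 'ovblkkhghh')]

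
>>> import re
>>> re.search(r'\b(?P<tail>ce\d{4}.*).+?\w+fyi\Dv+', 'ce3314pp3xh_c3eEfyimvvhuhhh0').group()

This matches a word boundary (`\b`, zero-width); then the literal 'ce', then exactly 4 of a digit, then zero or more of any character (captured as 'tail'); then one or more of any character (lazy); then one or more of a word character; then the literal 'fyi', then a non-digit, then one or more of a literal 'v'.
`re.search` scans for the first position where the pattern succeeds.
The match spans [0:22] → 'ce3314pp3xh_c3eEfyimvv'.
Captured: group 1 = 'ce3314pp3xh_c3'.

'ce3314pp3xh_c3eEfyimvv'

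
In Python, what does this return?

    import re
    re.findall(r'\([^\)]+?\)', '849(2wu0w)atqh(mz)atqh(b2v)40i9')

Scanning left to right: at [3:10] → '(2wu0w)'; at [14:18] → '(mz)'; at [22:27] → '(b2v)'.
`findall` yields the raw match text (3 of them) because the pattern has no groups.

['(2wu0w)', '(mz)', '(b2v)']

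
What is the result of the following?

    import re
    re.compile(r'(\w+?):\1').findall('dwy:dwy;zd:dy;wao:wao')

A backreference is literal: `\1` must see the identical characters the first group matched.
One capturing group, so `findall` returns just the captured substring from each match — 3 in all.

['dwy', 'd', 'wao']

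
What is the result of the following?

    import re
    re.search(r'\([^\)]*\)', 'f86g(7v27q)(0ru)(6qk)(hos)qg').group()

The match spans [4:11] → '(7v27q)'.

'(7v27q)'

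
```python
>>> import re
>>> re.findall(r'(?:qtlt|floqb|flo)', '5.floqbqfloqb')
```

Branches in `(...|...)` are attempted left-to-right; the first branch that allows the whole pattern to succeed is taken.
With no groups in the pattern, `findall` gives back each whole match — 2 here.

['floqb', 'floqb']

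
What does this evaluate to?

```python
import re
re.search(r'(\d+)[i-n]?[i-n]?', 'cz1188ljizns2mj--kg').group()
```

The match spans [2:8] → '1188lj'.

'1188lj'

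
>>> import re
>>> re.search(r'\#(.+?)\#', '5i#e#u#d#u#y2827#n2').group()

A `+?`/`*?`/`{m,n}?` starts at its minimum and grows only as far as needed for what follows to match.
Unlike `match`, `search` isn't anchored — it looks for the pattern anywhere in the string.
The match spans [2:5] → '#e#'.
Captured: group 1 = 'e'.

'#e#'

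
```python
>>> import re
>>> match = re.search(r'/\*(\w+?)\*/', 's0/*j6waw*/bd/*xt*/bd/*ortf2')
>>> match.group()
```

'/*j6waw*/'

`search` walks the string left to right and returns the first match it finds.
The match spans [2:11] → '/*j6waw*/'.
Captured: group 1 = 'j6waw'.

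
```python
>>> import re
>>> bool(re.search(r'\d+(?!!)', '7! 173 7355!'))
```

True

The negative lookaround is zero-width — it rules out positions where the adjacent text would match, without consuming anything.
The match spans [3:6] → '173'.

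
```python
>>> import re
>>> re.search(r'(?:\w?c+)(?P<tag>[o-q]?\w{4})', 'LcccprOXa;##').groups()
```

The match spans [0:9] → 'LcccprOXa'.
Captured: group 1 = 'prOXa'.

('prOXa',)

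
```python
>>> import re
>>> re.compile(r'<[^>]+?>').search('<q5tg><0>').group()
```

`re.search` tries every starting position until one works.
The match spans [0:6] → '<q5tg>'.

'<q5tg>'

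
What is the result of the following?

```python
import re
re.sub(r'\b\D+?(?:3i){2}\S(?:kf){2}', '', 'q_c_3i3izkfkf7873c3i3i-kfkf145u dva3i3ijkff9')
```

'7873c3i3i-kfkf145u dva3i3ijkff9'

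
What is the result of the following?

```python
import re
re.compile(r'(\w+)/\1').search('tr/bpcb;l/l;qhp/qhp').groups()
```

After group 1 captures some text, `\1` only succeeds where that same text appears again.
`search` walks the string left to right and returns the first match it finds.
The match spans [8:11] → 'l/l'.
Captured: group 1 = 'l'.

('l',)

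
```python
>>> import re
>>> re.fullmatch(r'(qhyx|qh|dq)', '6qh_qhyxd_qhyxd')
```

`fullmatch` succeeds only if the pattern covers the string from start to end.
Here there's no way to consume every character, so the call returns None.

None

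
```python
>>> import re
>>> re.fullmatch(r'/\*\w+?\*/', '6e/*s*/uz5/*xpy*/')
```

`fullmatch` succeeds only if the pattern covers the string from start to end.
Here the pattern can't cover the whole string, so the call returns None.

None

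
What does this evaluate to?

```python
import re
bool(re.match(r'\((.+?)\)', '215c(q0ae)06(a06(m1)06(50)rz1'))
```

False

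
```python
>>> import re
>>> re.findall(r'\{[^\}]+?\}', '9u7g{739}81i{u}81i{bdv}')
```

Matches: at [4:9] → '{739}'; at [12:15] → '{u}'; at [18:23] → '{bdv}'.
Since nothing is captured, `findall` lists the 3 matched substrings directly.

['{739}', '{u}', '{bdv}']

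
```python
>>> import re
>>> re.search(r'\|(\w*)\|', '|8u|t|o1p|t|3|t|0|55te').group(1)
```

'8u'

`search` walks the string left to right and returns the first match it finds.
The match spans [0:4] → '|8u|'.
Captured: group 1 = '8u'.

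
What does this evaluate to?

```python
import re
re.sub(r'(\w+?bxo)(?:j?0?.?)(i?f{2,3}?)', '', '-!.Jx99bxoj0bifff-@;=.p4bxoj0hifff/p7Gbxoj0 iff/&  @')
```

'-!.f-@;=.f//&  @'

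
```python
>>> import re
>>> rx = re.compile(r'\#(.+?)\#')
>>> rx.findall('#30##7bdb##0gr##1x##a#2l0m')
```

The `?` after the quantifier makes it lazy — it takes as little as possible before letting the rest of the pattern try.
Walking the string: at [0:4] match '#30#', group 1 = '30'; at [4:10] match '#7bdb#', group 1 = '7bdb'; at [10:15] match '#0gr#', group 1 = '0gr'; at [15:19] match '#1x#', group 1 = '1x'; at [19:22] match '#a#', group 1 = 'a'.
`findall` collects group 1 from each match (5 total).

['30', '7bdb', '0gr', '1x', 'a']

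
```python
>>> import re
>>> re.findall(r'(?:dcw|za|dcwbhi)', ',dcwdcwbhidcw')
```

['dcw', 'dcw', 'dcw']

`|` is ordered: at each position the engine commits to the first alternative that works.
Since nothing is captured, `findall` lists the 3 matched substrings directly.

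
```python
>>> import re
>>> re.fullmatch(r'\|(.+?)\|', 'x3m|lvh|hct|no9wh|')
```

None

`re.fullmatch` requires the pattern to consume the entire string.
Here the pattern can't cover the whole string, so the call returns None.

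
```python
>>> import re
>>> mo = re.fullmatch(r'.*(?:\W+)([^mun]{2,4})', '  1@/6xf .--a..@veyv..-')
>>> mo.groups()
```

('.-',)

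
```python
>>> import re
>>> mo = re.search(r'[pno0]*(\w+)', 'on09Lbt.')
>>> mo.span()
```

Pattern: zero or more of one of [pno0]; then one or more of a word character (captured).
`re.search` tries every starting position until one works.
The match spans [0:7] → 'on09Lbt'.
Captured: group 1 = '9Lbt'.

(0, 7)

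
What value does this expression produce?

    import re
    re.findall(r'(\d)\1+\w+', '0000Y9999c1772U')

`\1` has to match the exact text group 1 already captured.
Because there's exactly one group, `findall` drops the full match and keeps group 1 from the one hit.

['0']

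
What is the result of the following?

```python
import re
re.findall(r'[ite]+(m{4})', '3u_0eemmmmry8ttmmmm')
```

['mmmm', 'mmmm']

Pattern: one or more of one of [ite]; then exactly 4 of a literal 'm' (captured).
Walking the string: at [4:10] match 'eemmmm', group 1 = 'mmmm'; at [13:19] match 'ttmmmm', group 1 = 'mmmm'.
`findall` collects group 1 from each match (2 total).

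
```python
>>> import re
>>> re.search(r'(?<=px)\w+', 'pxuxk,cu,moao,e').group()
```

The positive lookaround only admits positions where the adjacent text matches; those characters stay outside the span.
Unlike `match`, `search` isn't anchored — it looks for the pattern anywhere in the string.
The match spans [2:5] → 'uxk'.

'uxk'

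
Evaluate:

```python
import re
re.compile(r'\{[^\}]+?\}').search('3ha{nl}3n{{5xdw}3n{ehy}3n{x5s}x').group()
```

'{nl}'

The match spans [3:7] → '{nl}'.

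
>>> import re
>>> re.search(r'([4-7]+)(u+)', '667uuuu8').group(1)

'667'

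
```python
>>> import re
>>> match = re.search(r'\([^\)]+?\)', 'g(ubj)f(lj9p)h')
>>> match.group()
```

Unlike `match`, `search` isn't anchored — it looks for the pattern anywhere in the string.
The match spans [1:6] → '(ubj)'.

'(ubj)'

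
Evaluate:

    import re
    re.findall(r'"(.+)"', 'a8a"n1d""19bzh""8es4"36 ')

One capturing group, so `findall` returns just the captured substring from the one match — 1 in all.

['n1d""19bzh""8es4']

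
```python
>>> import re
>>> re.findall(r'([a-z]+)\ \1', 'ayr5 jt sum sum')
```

['sum']

The backreference `\1` re-matches whatever the first group consumed, character for character.
Because there's exactly one group, `findall` drops the full match and keeps group 1 from the one hit.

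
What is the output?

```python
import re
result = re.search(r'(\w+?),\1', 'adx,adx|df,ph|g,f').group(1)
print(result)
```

The match spans [0:7] → 'adx,adx'.
Captured: group 1 = 'adx'.

adx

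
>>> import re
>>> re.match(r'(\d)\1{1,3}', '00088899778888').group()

With `match`, the pattern is implicitly anchored at the beginning.
The match spans [0:3] → '000'.

'000'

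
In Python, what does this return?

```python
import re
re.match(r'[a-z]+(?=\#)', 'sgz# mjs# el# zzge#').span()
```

(0, 3)

The lookaround is zero-width — it requires the adjacent text to match without consuming it, so the asserted text isn't part of the match.
`re.match` won't scan ahead — the pattern has to work from the very first character.
The match spans [0:3] → 'sgz'.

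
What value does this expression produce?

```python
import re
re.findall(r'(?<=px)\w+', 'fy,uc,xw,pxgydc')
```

The `(?=…)`/`(?<=…)` assertion just peeks at neighbouring text; it doesn't advance the match position.
Since nothing is captured, `findall` lists the 1 matched substring directly.

['gydc']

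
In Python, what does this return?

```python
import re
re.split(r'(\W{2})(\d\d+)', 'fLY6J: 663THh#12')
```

['fLY6J', ': ', '663', 'THh#12']

The pattern matches exactly 2 of a non-word character (captured); then a digit, then one or more of a digit (captured).
Matches to split on: at [5:10] → ': 663'.
The group in the pattern means `split` returns the separators' captures alongside the pieces.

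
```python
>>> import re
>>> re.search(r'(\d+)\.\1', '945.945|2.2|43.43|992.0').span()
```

The backreference `\1` re-matches whatever the first group consumed, character for character.
`re.search` tries every starting position until one works.
The match spans [0:7] → '945.945'.
Captured: group 1 = '945'.

(0, 7)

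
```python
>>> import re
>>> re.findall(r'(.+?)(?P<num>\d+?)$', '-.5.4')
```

The pattern matches one or more of any character (lazy) (captured); then one or more of a digit (lazy) (captured as 'num'); then anchored at the end.
Matches: at [0:5] match '-.5.4', groups = ('-.5.', '4').
Multiple groups make `findall` return tuples — one 2-tuple for the one match.

[('-.5.', '4')]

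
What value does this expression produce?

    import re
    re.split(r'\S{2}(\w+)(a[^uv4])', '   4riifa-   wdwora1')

['   ', 'iif', 'a-', '   ', 'wor', 'a1', '']

Pattern: exactly 2 of a non-whitespace character; then one or more of a word character (captured); then a literal 'a', then any character except [uv4] (captured).
Matches to split on: at [3:10] → '4riifa-'; at [13:20] → 'wdwora1'.
The group in the pattern means `split` returns the separators' captures alongside the pieces.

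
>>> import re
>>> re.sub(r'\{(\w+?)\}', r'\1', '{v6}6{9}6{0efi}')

Matches: at [0:4] → '{v6}'; at [5:8] → '{9}'; at [9:15] → '{0efi}'.
`\1` in the replacement pulls in group 1's text for each match.

'v66960efi'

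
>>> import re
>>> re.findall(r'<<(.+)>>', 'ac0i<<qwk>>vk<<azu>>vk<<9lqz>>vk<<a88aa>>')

['qwk>>vk<<azu>>vk<<9lqz>>vk<<a88aa']

Scanning left to right: at [4:41] match '<<qwk>>vk<<azu>>vk<<9lqz>>vk<<a88aa>>', group 1 = 'qwk>>vk<<azu>>vk<<9lqz>>vk<<a88aa'.
Because there's exactly one group, `findall` drops the full match and keeps group 1 from the one hit.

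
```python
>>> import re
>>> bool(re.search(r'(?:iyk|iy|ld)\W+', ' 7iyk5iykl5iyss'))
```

`re.search` tries every starting position until one works.
Here no position works, so the call returns None, and `bool(None)` is False.

False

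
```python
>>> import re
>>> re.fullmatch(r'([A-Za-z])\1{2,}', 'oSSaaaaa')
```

None

After group 1 captures some text, `\1` only succeeds where that same text appears again.
`re.fullmatch` is like wrapping the pattern in `^…$` (in single-line mode).
Here the string isn't matched end-to-end, so the call returns None.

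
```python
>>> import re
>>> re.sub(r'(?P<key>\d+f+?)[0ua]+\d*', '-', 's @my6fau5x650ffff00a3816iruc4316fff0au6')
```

's @my-x-iruc-'

The pattern matches one or more of a digit, then one or more of the literal 'f' (lazy) (captured as 'key'); then one or more of one of [0ua], then zero or more of a digit.
Matches: at [5:10] → '6fau5'; at [11:25] → '650ffff00a3816'; at [29:40] → '4316fff0au6'.
Every occurrence is swapped for '-'.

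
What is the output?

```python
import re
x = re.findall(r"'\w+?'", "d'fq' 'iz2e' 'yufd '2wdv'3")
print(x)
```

["'fq'", "'iz2e'", "'2wdv'"]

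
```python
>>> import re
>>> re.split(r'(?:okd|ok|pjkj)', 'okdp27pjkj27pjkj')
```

['', 'p27', '27', '']

Alternation tries branches left to right and keeps the first one that lets the overall match succeed at that position.
Matches to split on: at [0:3] → 'okd'; at [6:10] → 'pjkj'; at [12:16] → 'pjkj'.
The string is cut at each match, leaving 4 pieces.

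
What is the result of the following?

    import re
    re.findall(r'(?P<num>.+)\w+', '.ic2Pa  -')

The pattern matches one or more of any character (captured as 'num'); then one or more of a word character.
Walking the string: at [0:6] match '.ic2Pa', group 1 = '.ic2P'.
`findall` collects group 1 from the one match (1 total).

['.ic2P']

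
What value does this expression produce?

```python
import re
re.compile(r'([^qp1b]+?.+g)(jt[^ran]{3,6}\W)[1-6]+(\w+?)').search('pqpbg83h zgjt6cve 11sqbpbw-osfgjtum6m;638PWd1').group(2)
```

'jtum6m;'

The match spans [4:41] → 'g83h zgjt6cve 11sqbpbw-osfgjtum6m;638'.
Captured: group 1 = 'g83h zgjt6cve 11sqbpbw-osfg', group 2 = 'jtum6m;', group 3 = '8'.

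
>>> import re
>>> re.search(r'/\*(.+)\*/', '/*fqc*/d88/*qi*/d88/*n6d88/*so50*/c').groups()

Unlike `match`, `search` isn't anchored — it looks for the pattern anywhere in the string.
The match spans [0:34] → '/*fqc*/d88/*qi*/d88/*n6d88/*so50*/'.
Captured: group 1 = 'fqc*/d88/*qi*/d88/*n6d88/*so50'.

('fqc*/d88/*qi*/d88/*n6d88/*so50',)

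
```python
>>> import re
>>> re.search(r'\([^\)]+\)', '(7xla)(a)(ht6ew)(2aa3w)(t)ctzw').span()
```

The match spans [0:6] → '(7xla)'.

(0, 6)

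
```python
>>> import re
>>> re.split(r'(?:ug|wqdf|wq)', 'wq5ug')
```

['', '5', '']

Matches to split on: at [0:2] → 'wq'; at [3:5] → 'ug'.
Splitting on the pattern gives 3 pieces.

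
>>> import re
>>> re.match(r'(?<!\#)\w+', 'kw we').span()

The negative lookahead/lookbehind blocks any match where the forbidden context is present.
`match` is anchored at position 0; if the pattern doesn't fit there, it returns None.
The match spans [0:2] → 'kw'.

(0, 2)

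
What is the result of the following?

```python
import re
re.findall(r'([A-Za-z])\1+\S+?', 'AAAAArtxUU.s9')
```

A backreference is literal: `\1` must see the identical characters the first group matched.
Walking the string: at [0:6] match 'AAAAAr', group 1 = 'A'; at [8:11] match 'UU.', group 1 = 'U'.
`findall` collects group 1 from each match (2 total).

['A', 'U']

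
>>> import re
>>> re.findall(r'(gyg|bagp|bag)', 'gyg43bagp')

['gyg', 'bagp']

`|` is ordered: at each position the engine commits to the first alternative that works.
Walking the string: at [0:3] match 'gyg', group 1 = 'gyg'; at [5:9] match 'bagp', group 1 = 'bagp'.
Because there's exactly one group, `findall` drops the full match and keeps group 1 from each hit.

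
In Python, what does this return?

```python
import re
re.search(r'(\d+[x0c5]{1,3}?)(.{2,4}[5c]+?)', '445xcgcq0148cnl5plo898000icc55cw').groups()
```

This matches one or more of a digit, then 1 to 3 of one of [x0c5] (lazy) (captured); then 2 to 4 of any character, then one or more of one of [5c] (lazy) (captured).
`re.search` tries every starting position until one works.
The match spans [0:7] → '445xcgc'.
Captured: group 1 = '445x', group 2 = 'cgc'.

('445x', 'cgc')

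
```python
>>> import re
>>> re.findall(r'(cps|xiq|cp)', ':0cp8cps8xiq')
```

Alternation tries branches left to right and keeps the first one that lets the overall match succeed at that position.
Walking the string: at [2:4] match 'cp', group 1 = 'cp'; at [5:8] match 'cps', group 1 = 'cps'; at [9:12] match 'xiq', group 1 = 'xiq'.
Because there's exactly one group, `findall` drops the full match and keeps group 1 from each hit.

['cp', 'cps', 'xiq']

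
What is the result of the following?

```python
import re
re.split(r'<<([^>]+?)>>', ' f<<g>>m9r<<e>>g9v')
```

[' f', 'g', 'm9r', 'e', 'g9v']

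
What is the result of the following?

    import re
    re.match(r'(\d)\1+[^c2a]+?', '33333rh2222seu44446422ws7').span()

(0, 6)

A backreference is literal: `\1` must see the identical characters the first group matched.
With `match`, the pattern is implicitly anchored at the beginning.
The match spans [0:6] → '33333r'.
Captured: group 1 = '3'.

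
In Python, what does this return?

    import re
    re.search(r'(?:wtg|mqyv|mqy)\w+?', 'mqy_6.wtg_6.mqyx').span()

(0, 4)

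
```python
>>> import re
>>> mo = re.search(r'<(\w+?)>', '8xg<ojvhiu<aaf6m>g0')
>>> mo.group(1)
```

'aaf6m'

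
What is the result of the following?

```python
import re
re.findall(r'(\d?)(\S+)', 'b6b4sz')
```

[('', 'b6b4sz')]

Pattern: optionally a digit (captured); then one or more of a non-whitespace character (captured).
Matches: at [0:6] match 'b6b4sz', groups = ('', 'b6b4sz').
With 2 capturing groups, `findall` returns a 2-tuple per match.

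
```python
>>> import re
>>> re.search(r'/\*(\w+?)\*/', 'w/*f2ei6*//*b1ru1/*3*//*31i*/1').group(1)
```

'f2ei6'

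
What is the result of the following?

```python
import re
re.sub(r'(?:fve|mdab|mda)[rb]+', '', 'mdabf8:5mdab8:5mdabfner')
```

'f8:58:5fner'

Every occurrence is swapped for ''.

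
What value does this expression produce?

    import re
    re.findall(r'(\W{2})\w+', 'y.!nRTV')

This matches exactly 2 of a non-word character (captured); then one or more of a word character.
One capturing group, so `findall` returns just the captured substring from the one match — 1 in all.

['.!']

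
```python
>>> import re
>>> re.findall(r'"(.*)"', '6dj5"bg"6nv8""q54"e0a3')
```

Walking the string: at [4:18] match '"bg"6nv8""q54"', group 1 = 'bg"6nv8""q54'.
One capturing group, so `findall` returns just the captured substring from the one match — 1 in all.

['bg"6nv8""q54']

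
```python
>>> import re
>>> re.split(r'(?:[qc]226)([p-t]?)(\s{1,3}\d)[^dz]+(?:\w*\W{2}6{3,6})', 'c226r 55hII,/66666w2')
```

This matches one of [qc], then the literal '226' (non-capturing group); then optionally a character in [p-t] (captured); then 1 to 3 of whitespace, then a digit (captured); then one or more of any character except [dz]; then zero or more of a word character, then exactly 2 of a non-word character, then 3 to 6 of the literal '6' (non-capturing group).
Matches to split on: at [0:18] → 'c226r 55hII,/66666'.
The group in the pattern means `split` returns the separators' captures alongside the pieces.

['', 'r', ' 5', 'w2']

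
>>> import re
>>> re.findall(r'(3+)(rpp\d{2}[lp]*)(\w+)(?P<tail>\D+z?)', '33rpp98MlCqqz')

The pattern matches one or more of a literal '3' (captured); then the literal 'rpp', then exactly 2 of a digit, then zero or more of one of [lp] (captured); then one or more of a word character (captured); then one or more of a non-digit, then optionally the literal 'z' (captured as 'tail').
Scanning left to right: at [0:13] match '33rpp98MlCqqz', groups = ('33', 'rpp98', 'MlCqq', 'z').
`findall` packs the 4 group values into a tuple for every match.

[('33', 'rpp98', 'MlCqq', 'z')]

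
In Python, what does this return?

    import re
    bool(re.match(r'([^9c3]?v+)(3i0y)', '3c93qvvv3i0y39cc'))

This matches optionally any character except [9c3], then one or more of the literal 'v' (captured); then the literal '3i', then the literal '0y' (captured).
`re.match` won't scan ahead — the pattern has to work from the very first character.
Here position 0 doesn't satisfy it, so the call returns None, and `bool(None)` is False.

False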